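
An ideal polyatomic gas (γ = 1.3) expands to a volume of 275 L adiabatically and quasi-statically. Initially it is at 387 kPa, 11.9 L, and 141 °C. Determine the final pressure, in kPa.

P₂ ≈ 6.53 kPa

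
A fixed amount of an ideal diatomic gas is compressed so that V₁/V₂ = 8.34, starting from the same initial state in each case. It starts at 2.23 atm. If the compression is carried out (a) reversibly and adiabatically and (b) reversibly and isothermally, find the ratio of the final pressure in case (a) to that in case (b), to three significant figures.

For a diatomic ideal gas γ = 7/5.
Isothermal: P_b = P₁(V₁/V₂) = 2.23×8.34.
Adiabatic: P_a = P₁(V₁/V₂)^γ = 2.23×8.34^(7/5).
P_a/P_b = (V₁/V₂)^(γ−1) = 8.34^(2/5) = 2.336.

P_adiabatic / P_isothermal ≈ 2.34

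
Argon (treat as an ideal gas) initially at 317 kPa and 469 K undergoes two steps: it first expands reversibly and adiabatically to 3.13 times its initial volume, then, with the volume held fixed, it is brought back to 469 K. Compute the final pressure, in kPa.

For a monatomic ideal gas γ = 5/3.
Adiabatic step (PV^γ = const): P₂ = 317×(1/3.13)^(5/3) = 47.33 kPa; T₂ = 469×(1/3.13)^(2/3) = 219.2 K.
Isochoric: P₃ = P₂(T₃/T₂) = 47.33 × (469/219.2) = 101.3 kPa.

P₃ ≈ 101 kPa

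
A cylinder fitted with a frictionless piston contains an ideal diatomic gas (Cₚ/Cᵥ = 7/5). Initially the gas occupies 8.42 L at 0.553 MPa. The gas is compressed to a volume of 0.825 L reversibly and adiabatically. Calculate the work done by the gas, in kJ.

P₂ = P₁(V₁/V₂)^γ = 0.553×(8.42/0.825)^(7/5) = 14.29 MPa.
For a reversible adiabat, W_by_gas = (P₁V₁ − P₂V₂)/(γ−1).
W_by = (553000×0.00842 − 1.429×10^7×0.000825) / (2/5) = -17840 J.

W ≈ -17.8 kJ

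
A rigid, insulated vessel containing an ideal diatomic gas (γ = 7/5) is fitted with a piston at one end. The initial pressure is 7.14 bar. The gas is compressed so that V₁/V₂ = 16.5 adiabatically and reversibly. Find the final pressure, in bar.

P₂ ≈ 362 bar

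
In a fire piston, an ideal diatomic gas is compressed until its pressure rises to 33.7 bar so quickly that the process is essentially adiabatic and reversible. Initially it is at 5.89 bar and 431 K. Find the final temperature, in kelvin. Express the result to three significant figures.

Along an adiabat T P^((1−γ)/γ) is constant, so T₂ = T₁ (P₂/P₁)^((γ−1)/γ).
For a diatomic ideal gas γ = 7/5, so (γ−1)/γ = 2/7.
T₂ = 431 × (33.7/5.89)^(2/7) = 709.4 K.

T₂ ≈ 709 K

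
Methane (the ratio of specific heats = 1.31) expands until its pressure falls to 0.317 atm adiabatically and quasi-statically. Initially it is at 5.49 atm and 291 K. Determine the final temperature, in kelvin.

T₂ ≈ 148 K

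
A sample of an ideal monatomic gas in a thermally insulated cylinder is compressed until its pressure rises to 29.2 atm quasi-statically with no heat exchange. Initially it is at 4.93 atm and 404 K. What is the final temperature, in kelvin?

Along an adiabat T P^((1−γ)/γ) is constant, so T₂ = T₁ (P₂/P₁)^((γ−1)/γ).
For a monatomic ideal gas γ = 5/3, so (γ−1)/γ = 2/5.
T₂ = 404 × (29.2/4.93)^(2/5) = 823 K.

T₂ ≈ 823 K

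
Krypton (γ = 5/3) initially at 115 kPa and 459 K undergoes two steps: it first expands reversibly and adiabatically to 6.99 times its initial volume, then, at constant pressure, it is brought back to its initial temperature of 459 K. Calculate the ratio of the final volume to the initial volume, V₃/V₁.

Adiabatic step: V₂/V₁ = 6.99; T₂ = T₁·(1/6.99)^(2/3) = 125.6 K.
Isobaric step: V₃/V₂ = T₃/T₂ = 459/125.6.
V₃/V₁ = (V₂/V₁)(V₃/V₂) = 6.99 × (459/125.6) = 25.55.

V₃/V₁ ≈ 25.6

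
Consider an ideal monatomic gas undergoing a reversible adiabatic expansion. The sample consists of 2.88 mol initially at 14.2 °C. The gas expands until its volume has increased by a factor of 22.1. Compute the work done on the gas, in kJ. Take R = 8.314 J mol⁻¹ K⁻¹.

Adiabatic: T₁V₁^(γ−1) = T₂V₂^(γ−1) ⇒ T₂ = T₁ (V₁/V₂)^(γ−1).
γ = 5/3 for a monatomic ideal gas, so γ−1 = 2/3.
T₁ = 14.2 °C = 287.3 K.
T₂ = 287.3 × (1/22.1)^(2/3) = 36.49 K.
Q = 0, so ΔU = W_on_gas = nCᵥΔT with Cᵥ = R/(γ−1) = 12.47 J/(mol·K).
ΔU = 2.88 × 12.47 × (36.49 − 287.3) = -9010 J.

W ≈ -9.01 kJ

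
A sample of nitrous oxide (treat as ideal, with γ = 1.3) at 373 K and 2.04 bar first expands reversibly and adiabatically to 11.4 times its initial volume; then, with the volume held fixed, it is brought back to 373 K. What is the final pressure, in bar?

P₃ ≈ 0.179 bar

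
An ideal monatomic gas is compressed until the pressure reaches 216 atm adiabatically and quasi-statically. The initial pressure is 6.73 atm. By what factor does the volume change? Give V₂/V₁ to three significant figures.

V₂/V₁ ≈ 0.125

From PV^γ = const, V₂/V₁ = (P₁/P₂)^(1/γ).
For a monatomic ideal gas γ = 5/3.
V₂/V₁ = (6.73/216)^(3/5) = 0.1248.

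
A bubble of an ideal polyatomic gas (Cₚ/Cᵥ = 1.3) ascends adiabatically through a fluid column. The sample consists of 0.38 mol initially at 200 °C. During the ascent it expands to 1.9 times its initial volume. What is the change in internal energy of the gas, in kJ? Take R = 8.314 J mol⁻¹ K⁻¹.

For a reversible adiabat TV^(γ−1) is constant, so T₂ = T₁ (V₁/V₂)^(γ−1).
T₁ = 200 °C = 473.1 K.
T₂ = 473.1 × (1/1.9)^(0.3) = 390.3 K.
Q = 0, so ΔU = W_on_gas = nCᵥΔT with Cᵥ = R/(γ−1) = 27.71 J/(mol·K).
ΔU = 0.38 × 27.71 × (390.3 − 473.1) = -872.7 J.

ΔU ≈ -0.873 kJ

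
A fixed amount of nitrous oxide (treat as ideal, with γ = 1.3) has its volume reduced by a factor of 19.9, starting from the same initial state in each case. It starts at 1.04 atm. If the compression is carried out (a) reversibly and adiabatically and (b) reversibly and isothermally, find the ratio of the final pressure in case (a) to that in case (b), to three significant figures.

P_adiabatic / P_isothermal ≈ 2.45

Isothermal: P_b = P₁(V₁/V₂) = 1.04×19.9.
Adiabatic: P_a = P₁(V₁/V₂)^γ = 1.04×19.9^(1.3).
P_a/P_b = (V₁/V₂)^(γ−1) = 19.9^(0.3) = 2.453.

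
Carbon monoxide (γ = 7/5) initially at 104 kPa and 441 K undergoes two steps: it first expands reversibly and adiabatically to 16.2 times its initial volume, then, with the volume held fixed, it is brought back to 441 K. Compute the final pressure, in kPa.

P₃ ≈ 6.42 kPa

Adiabatic step (PV^γ = const): P₂ = 104×(1/16.2)^(7/5) = 2.107 kPa; T₂ = 441×(1/16.2)^(2/5) = 144.8 K.
Isochoric: P₃ = P₂(T₃/T₂) = 2.107 × (441/144.8) = 6.42 kPa.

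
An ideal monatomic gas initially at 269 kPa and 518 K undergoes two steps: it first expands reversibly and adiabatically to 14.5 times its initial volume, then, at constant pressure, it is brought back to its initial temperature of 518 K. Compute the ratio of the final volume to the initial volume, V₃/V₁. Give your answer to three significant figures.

For a monatomic ideal gas γ = 5/3.
Adiabatic step: V₂/V₁ = 14.5; T₂ = T₁·(1/14.5)^(2/3) = 87.11 K.
Isobaric step: V₃/V₂ = T₃/T₂ = 518/87.11.
V₃/V₁ = (V₂/V₁)(V₃/V₂) = 14.5 × (518/87.11) = 86.22.

V₃/V₁ ≈ 86.2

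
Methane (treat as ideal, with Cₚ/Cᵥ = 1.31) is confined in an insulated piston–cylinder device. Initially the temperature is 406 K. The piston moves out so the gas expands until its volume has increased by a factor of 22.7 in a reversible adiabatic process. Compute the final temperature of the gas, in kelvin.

For a reversible adiabat TV^(γ−1) is constant, so T₂ = T₁ (V₁/V₂)^(γ−1).
T₂ = 406 × (1/22.7)^(0.31) = 154.2 K.

T₂ ≈ 154 K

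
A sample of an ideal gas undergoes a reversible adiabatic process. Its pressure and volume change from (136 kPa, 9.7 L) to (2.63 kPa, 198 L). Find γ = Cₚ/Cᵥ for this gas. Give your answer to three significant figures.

PV^γ = const ⇒ γ = ln(P₂/P₁) / ln(V₁/V₂).
γ = ln(2.63/136) / ln(9.7/198) = 1.308.

γ ≈ 1.31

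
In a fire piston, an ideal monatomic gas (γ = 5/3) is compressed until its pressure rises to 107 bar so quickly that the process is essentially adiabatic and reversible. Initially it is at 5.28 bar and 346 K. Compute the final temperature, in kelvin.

T₂ ≈ 1150 K

Adiabatic: T₂/T₁ = (P₂/P₁)^((γ−1)/γ).
T₂ = 346 × (107/5.28)^(2/5) = 1153 K.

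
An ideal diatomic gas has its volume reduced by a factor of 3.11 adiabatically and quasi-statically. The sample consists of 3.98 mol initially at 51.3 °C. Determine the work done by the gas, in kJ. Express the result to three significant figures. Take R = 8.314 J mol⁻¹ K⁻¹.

For a reversible adiabat TV^(γ−1) is constant, so T₂ = T₁ (V₁/V₂)^(γ−1).
γ = 7/5 for a diatomic ideal gas, so γ−1 = 2/5.
T₁ = 51.3 °C = 324.4 K.
T₂ = 324.4 × 3.11^(2/5) = 510.8 K.
Q = 0, so ΔU = W_on_gas = nCᵥΔT with Cᵥ = R/(γ−1) = 20.79 J/(mol·K).
ΔU = 3.98 × 20.79 × (510.8 − 324.4) = 15420 J.
Work done by the gas = −ΔU = -15420 J.

W ≈ -15.4 kJ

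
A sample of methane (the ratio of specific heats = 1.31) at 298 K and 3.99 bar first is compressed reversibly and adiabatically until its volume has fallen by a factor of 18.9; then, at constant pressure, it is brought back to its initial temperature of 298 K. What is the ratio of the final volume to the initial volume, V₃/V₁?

V₃/V₁ ≈ 0.0213

Adiabatic step: V₂/V₁ = 0.05291; T₂ = T₁·18.9^(0.31) = 741.2 K.
Isobaric step: V₃/V₂ = T₃/T₂ = 298/741.2.
V₃/V₁ = (V₂/V₁)(V₃/V₂) = 0.05291 × (298/741.2) = 0.02127.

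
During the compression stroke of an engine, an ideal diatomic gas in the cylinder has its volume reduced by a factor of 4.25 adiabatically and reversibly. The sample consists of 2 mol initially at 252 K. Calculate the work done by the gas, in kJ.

For a reversible adiabat TV^(γ−1) is constant, so T₂ = T₁ (V₁/V₂)^(γ−1).
γ = 7/5 for a diatomic ideal gas, so γ−1 = 2/5.
T₂ = 252 × 4.25^(2/5) = 449.5 K.
Q = 0, so ΔU = W_on_gas = nCᵥΔT with Cᵥ = R/(γ−1) = 20.79 J/(mol·K).
ΔU = 2 × 20.79 × (449.5 − 252) = 8211 J.
Work done by the gas = −ΔU = -8211 J.

W ≈ -8.21 kJ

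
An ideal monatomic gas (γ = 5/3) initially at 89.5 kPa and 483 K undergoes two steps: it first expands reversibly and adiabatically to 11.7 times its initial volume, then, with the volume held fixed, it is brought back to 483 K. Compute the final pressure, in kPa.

P₃ ≈ 7.65 kPa

Adiabatic step (PV^γ = const): P₂ = 89.5×(1/11.7)^(5/3) = 1.484 kPa; T₂ = 483×(1/11.7)^(2/3) = 93.72 K.
Isochoric: P₃ = P₂(T₃/T₂) = 1.484 × (483/93.72) = 7.65 kPa.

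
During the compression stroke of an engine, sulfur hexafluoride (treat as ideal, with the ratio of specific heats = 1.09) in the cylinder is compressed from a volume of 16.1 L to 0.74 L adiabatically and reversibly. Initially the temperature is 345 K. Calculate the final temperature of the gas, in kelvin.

T₂ ≈ 455 K

For a reversible adiabat TV^(γ−1) is constant, so T₂ = T₁ (V₁/V₂)^(γ−1).
T₂ = 345 × (16.1/0.74)^(0.09) = 455.2 K.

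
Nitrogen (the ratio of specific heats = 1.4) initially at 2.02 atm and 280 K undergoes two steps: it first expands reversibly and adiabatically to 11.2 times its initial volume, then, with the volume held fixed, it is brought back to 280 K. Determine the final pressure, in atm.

Adiabatic step (PV^γ = const): P₂ = 2.02×(1/11.2)^(1.4) = 0.06862 atm; T₂ = 280×(1/11.2)^(0.4) = 106.5 K.
Isochoric: P₃ = P₂(T₃/T₂) = 0.06862 × (280/106.5) = 0.1804 atm.

P₃ ≈ 0.180 atm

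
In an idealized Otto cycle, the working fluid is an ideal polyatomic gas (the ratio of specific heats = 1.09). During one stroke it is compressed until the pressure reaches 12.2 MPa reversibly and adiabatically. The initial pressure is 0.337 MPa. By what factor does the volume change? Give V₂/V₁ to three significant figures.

V₂/V₁ ≈ 0.0372

From PV^γ = const, V₂/V₁ = (P₁/P₂)^(1/γ).
V₂/V₁ = (0.337/12.2)^(0.917) = 0.03715.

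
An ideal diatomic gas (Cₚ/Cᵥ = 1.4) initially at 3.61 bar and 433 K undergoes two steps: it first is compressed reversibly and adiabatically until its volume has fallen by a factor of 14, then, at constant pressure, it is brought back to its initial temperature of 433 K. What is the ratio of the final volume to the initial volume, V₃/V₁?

Adiabatic step: V₂/V₁ = 0.07143; T₂ = T₁·14^(0.4) = 1244 K.
Isobaric step: V₃/V₂ = T₃/T₂ = 433/1244.
V₃/V₁ = (V₂/V₁)(V₃/V₂) = 0.07143 × (433/1244) = 0.02486.

V₃/V₁ ≈ 0.0249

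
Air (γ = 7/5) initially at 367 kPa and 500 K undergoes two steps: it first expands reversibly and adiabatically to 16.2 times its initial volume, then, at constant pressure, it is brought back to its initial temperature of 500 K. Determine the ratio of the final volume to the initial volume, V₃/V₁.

V₃/V₁ ≈ 49.4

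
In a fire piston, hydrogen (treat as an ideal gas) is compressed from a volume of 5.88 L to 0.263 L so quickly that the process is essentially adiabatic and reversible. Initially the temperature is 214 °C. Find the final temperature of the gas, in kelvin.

T₂ ≈ 1690 K

Adiabatic: T₁V₁^(γ−1) = T₂V₂^(γ−1) ⇒ T₂ = T₁ (V₁/V₂)^(γ−1).
For a diatomic ideal gas γ = 7/5, so γ−1 = 2/5.
T₁ = 214 °C = 487.1 K.
T₂ = 487.1 × (5.88/0.263)^(2/5) = 1688 K.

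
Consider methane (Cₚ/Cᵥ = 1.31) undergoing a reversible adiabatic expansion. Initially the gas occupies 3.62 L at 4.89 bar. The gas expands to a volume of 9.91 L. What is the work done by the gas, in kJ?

P₂ = P₁(V₁/V₂)^γ = 4.89×(3.62/9.91)^(1.31) = 1.307 bar.
For a reversible adiabat, W_by_gas = (P₁V₁ − P₂V₂)/(γ−1).
W_by = (489000×0.00362 − 130700×0.00991) / (0.31) = 1531 J.

W ≈ 1.53 kJ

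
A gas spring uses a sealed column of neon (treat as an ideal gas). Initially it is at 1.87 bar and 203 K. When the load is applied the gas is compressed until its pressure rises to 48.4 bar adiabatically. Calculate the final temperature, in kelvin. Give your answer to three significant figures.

Adiabatic: T₂/T₁ = (P₂/P₁)^((γ−1)/γ).
For a monatomic ideal gas γ = 5/3, so (γ−1)/γ = 2/5.
T₂ = 203 × (48.4/1.87)^(2/5) = 745.9 K.

T₂ ≈ 746 K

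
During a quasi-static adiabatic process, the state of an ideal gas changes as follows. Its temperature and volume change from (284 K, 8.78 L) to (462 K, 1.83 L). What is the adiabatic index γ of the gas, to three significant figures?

γ ≈ 1.31

TV^(γ−1) = const ⇒ γ − 1 = ln(T₂/T₁) / ln(V₁/V₂).
γ = 1 + ln(462/284) / ln(8.78/1.83) = 1.31.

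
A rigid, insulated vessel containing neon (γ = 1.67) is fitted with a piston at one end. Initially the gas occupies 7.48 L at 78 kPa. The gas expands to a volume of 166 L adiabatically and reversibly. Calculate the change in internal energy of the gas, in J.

ΔU ≈ -762 J

P₂ = P₁(V₁/V₂)^γ = 78×(7.48/166)^(1.67) = 0.4405 kPa.
For a reversible adiabat, W_by_gas = (P₁V₁ − P₂V₂)/(γ−1).
W_by = (78000×0.00748 − 440.5×0.166) / (0.67) = 761.7 J.
Q = 0 ⇒ ΔU = −W_by = -761.7 J.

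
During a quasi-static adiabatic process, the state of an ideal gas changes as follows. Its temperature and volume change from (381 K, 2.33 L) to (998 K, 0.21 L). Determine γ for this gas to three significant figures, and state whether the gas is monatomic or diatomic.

TV^(γ−1) = const ⇒ γ − 1 = ln(T₂/T₁) / ln(V₁/V₂).
γ = 1 + ln(998/381) / ln(2.33/0.21) = 1.4.
γ ≈ 1.40 is close to 7/5, so the gas is diatomic.

γ ≈ 1.40; diatomic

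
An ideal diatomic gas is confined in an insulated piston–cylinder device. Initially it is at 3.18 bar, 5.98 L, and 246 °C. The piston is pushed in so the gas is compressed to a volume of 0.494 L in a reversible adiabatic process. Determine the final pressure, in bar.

P₂ ≈ 104 bar

Adiabatic: P₁V₁^γ = P₂V₂^γ ⇒ P₂ = P₁ (V₁/V₂)^γ.
γ = 7/5 for a diatomic ideal gas.
P₂ = 3.18 × (5.98/0.494)^(7/5) = 104.4 bar.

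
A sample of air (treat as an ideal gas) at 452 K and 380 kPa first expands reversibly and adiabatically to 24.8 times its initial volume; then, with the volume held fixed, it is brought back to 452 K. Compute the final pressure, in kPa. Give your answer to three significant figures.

For a diatomic ideal gas γ = 7/5.
Adiabatic step (PV^γ = const): P₂ = 380×(1/24.8)^(7/5) = 4.242 kPa; T₂ = 452×(1/24.8)^(2/5) = 125.1 K.
Isochoric: P₃ = P₂(T₃/T₂) = 4.242 × (452/125.1) = 15.32 kPa.

P₃ ≈ 15.3 kPa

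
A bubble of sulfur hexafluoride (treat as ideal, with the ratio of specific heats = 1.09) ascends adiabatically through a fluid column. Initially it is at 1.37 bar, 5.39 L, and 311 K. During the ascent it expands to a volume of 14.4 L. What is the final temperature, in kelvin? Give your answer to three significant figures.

For a reversible adiabat TV^(γ−1) is constant, so T₂ = T₁ (V₁/V₂)^(γ−1).
T₂ = 311 × (5.39/14.4)^(0.09) = 284.7 K.

T₂ ≈ 285 K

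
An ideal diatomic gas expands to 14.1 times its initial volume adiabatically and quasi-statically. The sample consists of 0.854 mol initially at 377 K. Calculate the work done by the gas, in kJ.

Adiabatic: T₁V₁^(γ−1) = T₂V₂^(γ−1) ⇒ T₂ = T₁ (V₁/V₂)^(γ−1).
γ = 7/5 for a diatomic ideal gas, so γ−1 = 2/5.
T₂ = 377 × (1/14.1)^(2/5) = 130.8 K.
Q = 0, so ΔU = W_on_gas = nCᵥΔT with Cᵥ = R/(γ−1) = 20.79 J/(mol·K).
ΔU = 0.854 × 20.79 × (130.8 − 377) = -4370 J.
Work done by the gas = −ΔU = 4370 J.

W ≈ 4.37 kJ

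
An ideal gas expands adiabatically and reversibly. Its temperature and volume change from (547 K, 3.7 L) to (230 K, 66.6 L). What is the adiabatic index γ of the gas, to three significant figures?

γ ≈ 1.30

TV^(γ−1) = const ⇒ γ − 1 = ln(T₂/T₁) / ln(V₁/V₂).
γ = 1 + ln(230/547) / ln(3.7/66.6) = 1.3.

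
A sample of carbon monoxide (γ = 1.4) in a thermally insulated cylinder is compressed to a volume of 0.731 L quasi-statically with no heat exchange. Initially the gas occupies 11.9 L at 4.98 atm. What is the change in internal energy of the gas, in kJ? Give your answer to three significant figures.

P₂ = P₁(V₁/V₂)^γ = 4.98×(11.9/0.731)^(1.4) = 247.5 atm.
For a reversible adiabat, W_by_gas = (P₁V₁ − P₂V₂)/(γ−1).
W_by = (504600×0.0119 − 2.507×10^7×0.000731) / (0.4) = -30810 J.
Q = 0 ⇒ ΔU = −W_by = 30810 J.

ΔU ≈ 30.8 kJ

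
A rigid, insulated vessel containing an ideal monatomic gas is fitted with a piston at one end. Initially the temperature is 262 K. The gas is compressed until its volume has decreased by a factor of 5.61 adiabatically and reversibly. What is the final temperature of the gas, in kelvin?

T₂ ≈ 827 K

For a reversible adiabat TV^(γ−1) is constant, so T₂ = T₁ (V₁/V₂)^(γ−1).
For a monatomic ideal gas γ = 5/3, so γ−1 = 2/3.
T₂ = 262 × 5.61^(2/3) = 827.2 K.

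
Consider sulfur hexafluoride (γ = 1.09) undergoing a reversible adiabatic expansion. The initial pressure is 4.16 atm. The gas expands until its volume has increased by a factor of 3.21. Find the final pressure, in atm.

P₂ ≈ 1.17 atm

Adiabatic: P₁V₁^γ = P₂V₂^γ ⇒ P₂ = P₁ (V₁/V₂)^γ.
P₂ = 4.16 × (1/3.21)^(1.09) = 1.167 atm.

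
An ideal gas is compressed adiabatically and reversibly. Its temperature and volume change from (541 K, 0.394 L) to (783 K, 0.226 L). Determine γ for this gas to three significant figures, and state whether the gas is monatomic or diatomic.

γ ≈ 1.67; monatomic

TV^(γ−1) = const ⇒ γ − 1 = ln(T₂/T₁) / ln(V₁/V₂).
γ = 1 + ln(783/541) / ln(0.394/0.226) = 1.665.
γ ≈ 1.67 is close to 5/3, so the gas is monatomic.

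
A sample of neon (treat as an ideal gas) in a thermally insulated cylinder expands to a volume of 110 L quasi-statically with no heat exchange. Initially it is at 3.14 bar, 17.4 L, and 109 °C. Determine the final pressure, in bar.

P₂ ≈ 0.145 bar

Since PV^γ is constant along a reversible adiabat, P₂ = P₁ (V₁/V₂)^γ.
γ = 5/3 for a monatomic ideal gas.
P₂ = 3.14 × (17.4/110)^(5/3) = 0.1453 bar.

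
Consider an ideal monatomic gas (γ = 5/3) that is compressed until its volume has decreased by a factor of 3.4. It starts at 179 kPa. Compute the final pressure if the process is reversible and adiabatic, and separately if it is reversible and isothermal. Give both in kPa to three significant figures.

Isothermal: P₂ = P₁(V₁/V₂) = 179×3.4 = 608.6 kPa.
Adiabatic: P₂ = P₁(V₁/V₂)^γ = 179×3.4^(5/3) = 1376 kPa.

adiabatic: 1380 kPa; isothermal: 609 kPa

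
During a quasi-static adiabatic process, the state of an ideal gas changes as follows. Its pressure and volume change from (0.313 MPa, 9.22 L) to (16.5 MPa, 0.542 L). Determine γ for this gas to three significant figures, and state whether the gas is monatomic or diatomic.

PV^γ = const ⇒ γ = ln(P₂/P₁) / ln(V₁/V₂).
γ = ln(16.5/0.313) / ln(9.22/0.542) = 1.399.
γ ≈ 1.40 is close to 7/5, so the gas is diatomic.

γ ≈ 1.40; diatomic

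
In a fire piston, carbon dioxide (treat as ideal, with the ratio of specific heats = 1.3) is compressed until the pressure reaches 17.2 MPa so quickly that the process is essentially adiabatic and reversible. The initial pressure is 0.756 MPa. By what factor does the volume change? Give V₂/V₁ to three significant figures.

V₂/V₁ ≈ 0.0904

From PV^γ = const, V₂/V₁ = (P₁/P₂)^(1/γ).
V₂/V₁ = (0.756/17.2)^(0.769) = 0.0904.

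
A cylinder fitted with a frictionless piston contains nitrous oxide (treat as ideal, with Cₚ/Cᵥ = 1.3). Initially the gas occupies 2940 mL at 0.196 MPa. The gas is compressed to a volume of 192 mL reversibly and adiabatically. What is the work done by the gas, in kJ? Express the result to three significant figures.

W ≈ -2.43 kJ

P₂ = P₁(V₁/V₂)^γ = 0.196×(2940/192)^(1.3) = 6.805 MPa.
For a reversible adiabat, W_by_gas = (P₁V₁ − P₂V₂)/(γ−1).
W_by = (196000×0.00294 − 6.805×10^6×0.000192) / (0.3) = -2434 J.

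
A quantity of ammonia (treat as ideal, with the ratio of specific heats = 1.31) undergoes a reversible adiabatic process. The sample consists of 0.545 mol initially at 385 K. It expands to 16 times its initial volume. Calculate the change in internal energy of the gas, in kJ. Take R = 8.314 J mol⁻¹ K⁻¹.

ΔU ≈ -3.24 kJ

Adiabatic: T₁V₁^(γ−1) = T₂V₂^(γ−1) ⇒ T₂ = T₁ (V₁/V₂)^(γ−1).
T₂ = 385 × (1/16)^(0.31) = 163 K.
Q = 0, so ΔU = W_on_gas = nCᵥΔT with Cᵥ = R/(γ−1) = 26.82 J/(mol·K).
ΔU = 0.545 × 26.82 × (163 − 385) = -3245 J.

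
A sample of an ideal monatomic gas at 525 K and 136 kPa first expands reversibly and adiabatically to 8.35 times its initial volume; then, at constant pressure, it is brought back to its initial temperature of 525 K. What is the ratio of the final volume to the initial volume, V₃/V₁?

For a monatomic ideal gas γ = 5/3.
Adiabatic step: V₂/V₁ = 8.35; T₂ = T₁·(1/8.35)^(2/3) = 127.6 K.
Isobaric step: V₃/V₂ = T₃/T₂ = 525/127.6.
V₃/V₁ = (V₂/V₁)(V₃/V₂) = 8.35 × (525/127.6) = 34.37.

V₃/V₁ ≈ 34.4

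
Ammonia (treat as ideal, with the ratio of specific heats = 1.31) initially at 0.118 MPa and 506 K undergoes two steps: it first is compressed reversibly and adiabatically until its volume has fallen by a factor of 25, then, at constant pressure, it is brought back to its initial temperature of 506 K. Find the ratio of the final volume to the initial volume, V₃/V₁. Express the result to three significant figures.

V₃/V₁ ≈ 0.0147

Adiabatic step: V₂/V₁ = 0.04; T₂ = T₁·25^(0.31) = 1372 K.
Isobaric step: V₃/V₂ = T₃/T₂ = 506/1372.
V₃/V₁ = (V₂/V₁)(V₃/V₂) = 0.04 × (506/1372) = 0.01475.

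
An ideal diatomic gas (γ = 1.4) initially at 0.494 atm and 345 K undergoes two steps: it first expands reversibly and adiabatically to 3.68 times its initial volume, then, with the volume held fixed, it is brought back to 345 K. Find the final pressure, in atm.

Adiabatic step (PV^γ = const): P₂ = 0.494×(1/3.68)^(1.4) = 0.07971 atm; T₂ = 345×(1/3.68)^(0.4) = 204.9 K.
Isochoric: P₃ = P₂(T₃/T₂) = 0.07971 × (345/204.9) = 0.1342 atm.

P₃ ≈ 0.134 atm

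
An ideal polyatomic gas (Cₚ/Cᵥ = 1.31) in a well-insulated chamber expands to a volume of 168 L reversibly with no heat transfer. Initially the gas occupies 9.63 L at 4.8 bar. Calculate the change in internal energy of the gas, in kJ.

P₂ = P₁(V₁/V₂)^γ = 4.8×(9.63/168)^(1.31) = 0.1134 bar.
For a reversible adiabat, W_by_gas = (P₁V₁ − P₂V₂)/(γ−1).
W_by = (480000×0.00963 − 11340×0.168) / (0.31) = 8765 J.
Q = 0 ⇒ ΔU = −W_by = -8765 J.

ΔU ≈ -8.77 kJ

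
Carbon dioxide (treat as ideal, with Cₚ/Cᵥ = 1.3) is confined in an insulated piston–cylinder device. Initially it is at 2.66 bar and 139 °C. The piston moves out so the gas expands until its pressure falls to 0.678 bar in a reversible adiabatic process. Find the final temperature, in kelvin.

T₂ ≈ 301 K

Adiabatic: T₂/T₁ = (P₂/P₁)^((γ−1)/γ).
T₁ = 139 °C = 412.1 K.
T₂ = 412.1 × (0.678/2.66)^(0.231) = 300.6 K.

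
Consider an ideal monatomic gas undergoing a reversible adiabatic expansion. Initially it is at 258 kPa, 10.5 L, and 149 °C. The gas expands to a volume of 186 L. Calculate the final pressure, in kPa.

P₂ ≈ 2.14 kPa

Since PV^γ is constant along a reversible adiabat, P₂ = P₁ (V₁/V₂)^γ.
γ = 5/3 for a monatomic ideal gas.
P₂ = 258 × (10.5/186)^(5/3) = 2.143 kPa.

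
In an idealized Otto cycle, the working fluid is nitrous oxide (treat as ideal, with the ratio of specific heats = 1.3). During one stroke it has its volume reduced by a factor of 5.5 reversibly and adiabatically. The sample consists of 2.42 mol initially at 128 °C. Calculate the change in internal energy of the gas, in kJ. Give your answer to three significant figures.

Adiabatic: T₁V₁^(γ−1) = T₂V₂^(γ−1) ⇒ T₂ = T₁ (V₁/V₂)^(γ−1).
T₁ = 128 °C = 401.1 K.
T₂ = 401.1 × 5.5^(0.3) = 669 K.
Q = 0, so ΔU = W_on_gas = nCᵥΔT with Cᵥ = R/(γ−1) = 27.71 J/(mol·K).
ΔU = 2.42 × 27.71 × (669 − 401.1) = 17960 J.

ΔU ≈ 18.0 kJ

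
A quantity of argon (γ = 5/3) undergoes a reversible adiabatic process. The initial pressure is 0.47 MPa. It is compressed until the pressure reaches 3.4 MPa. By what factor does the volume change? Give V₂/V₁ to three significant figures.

From PV^γ = const, V₂/V₁ = (P₁/P₂)^(1/γ).
V₂/V₁ = (0.47/3.4)^(3/5) = 0.3051.

V₂/V₁ ≈ 0.305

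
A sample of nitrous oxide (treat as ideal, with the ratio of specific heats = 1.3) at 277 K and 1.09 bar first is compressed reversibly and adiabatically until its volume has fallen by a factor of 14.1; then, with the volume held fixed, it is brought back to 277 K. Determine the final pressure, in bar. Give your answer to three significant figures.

Adiabatic step (PV^γ = const): P₂ = 1.09×14.1^(1.3) = 33.99 bar; T₂ = 277×14.1^(0.3) = 612.7 K.
Isochoric: P₃ = P₂(T₃/T₂) = 33.99 × (277/612.7) = 15.37 bar.

P₃ ≈ 15.4 bar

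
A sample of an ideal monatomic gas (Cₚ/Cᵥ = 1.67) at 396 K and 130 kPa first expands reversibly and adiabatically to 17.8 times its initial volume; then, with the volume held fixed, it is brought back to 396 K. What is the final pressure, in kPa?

P₃ ≈ 7.30 kPa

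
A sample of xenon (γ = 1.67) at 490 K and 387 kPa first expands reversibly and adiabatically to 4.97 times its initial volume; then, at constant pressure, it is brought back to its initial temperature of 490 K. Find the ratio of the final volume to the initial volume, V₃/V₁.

Adiabatic step: V₂/V₁ = 4.97; T₂ = T₁·(1/4.97)^(0.67) = 167.4 K.
Isobaric step: V₃/V₂ = T₃/T₂ = 490/167.4.
V₃/V₁ = (V₂/V₁)(V₃/V₂) = 4.97 × (490/167.4) = 14.55.

V₃/V₁ ≈ 14.6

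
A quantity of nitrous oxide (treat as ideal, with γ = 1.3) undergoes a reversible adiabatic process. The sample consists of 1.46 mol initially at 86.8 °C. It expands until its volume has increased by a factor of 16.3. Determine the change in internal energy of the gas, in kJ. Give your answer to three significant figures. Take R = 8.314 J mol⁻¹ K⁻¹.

ΔU ≈ -8.26 kJ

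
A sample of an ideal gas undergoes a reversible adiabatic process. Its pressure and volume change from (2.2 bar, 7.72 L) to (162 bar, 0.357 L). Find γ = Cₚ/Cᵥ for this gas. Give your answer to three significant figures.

γ ≈ 1.40

PV^γ = const ⇒ γ = ln(P₂/P₁) / ln(V₁/V₂).
γ = ln(162/2.2) / ln(7.72/0.357) = 1.399.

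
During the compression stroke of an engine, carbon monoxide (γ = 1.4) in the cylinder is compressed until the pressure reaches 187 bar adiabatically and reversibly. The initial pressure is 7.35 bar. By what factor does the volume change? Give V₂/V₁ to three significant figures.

V₂/V₁ ≈ 0.0991

From PV^γ = const, V₂/V₁ = (P₁/P₂)^(1/γ).
V₂/V₁ = (7.35/187)^(0.714) = 0.09909.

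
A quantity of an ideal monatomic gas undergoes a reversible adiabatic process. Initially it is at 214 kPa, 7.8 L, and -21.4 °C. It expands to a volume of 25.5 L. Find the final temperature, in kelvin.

Adiabatic: T₁V₁^(γ−1) = T₂V₂^(γ−1) ⇒ T₂ = T₁ (V₁/V₂)^(γ−1).
γ = 5/3 for a monatomic ideal gas.
T₁ = -21.4 °C = 251.7 K.
T₂ = 251.7 × (7.8/25.5)^(2/3) = 114.3 K.

T₂ ≈ 114 K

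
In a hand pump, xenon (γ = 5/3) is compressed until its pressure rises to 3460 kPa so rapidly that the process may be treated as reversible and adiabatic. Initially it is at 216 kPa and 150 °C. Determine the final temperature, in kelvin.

T₂ ≈ 1280 K

Along an adiabat T P^((1−γ)/γ) is constant, so T₂ = T₁ (P₂/P₁)^((γ−1)/γ).
T₁ = 150 °C = 423.1 K.
T₂ = 423.1 × (3460/216)^(2/5) = 1283 K.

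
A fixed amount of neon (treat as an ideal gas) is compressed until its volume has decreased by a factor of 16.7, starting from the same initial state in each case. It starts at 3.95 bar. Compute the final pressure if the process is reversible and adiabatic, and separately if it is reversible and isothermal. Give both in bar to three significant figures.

adiabatic: 431 bar; isothermal: 66.0 bar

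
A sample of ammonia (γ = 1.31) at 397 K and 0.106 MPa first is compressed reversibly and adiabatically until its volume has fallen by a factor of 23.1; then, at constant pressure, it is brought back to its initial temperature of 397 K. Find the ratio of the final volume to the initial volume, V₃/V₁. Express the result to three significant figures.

V₃/V₁ ≈ 0.0164

Adiabatic step: V₂/V₁ = 0.04329; T₂ = T₁·23.1^(0.31) = 1051 K.
Isobaric step: V₃/V₂ = T₃/T₂ = 397/1051.
V₃/V₁ = (V₂/V₁)(V₃/V₂) = 0.04329 × (397/1051) = 0.01636.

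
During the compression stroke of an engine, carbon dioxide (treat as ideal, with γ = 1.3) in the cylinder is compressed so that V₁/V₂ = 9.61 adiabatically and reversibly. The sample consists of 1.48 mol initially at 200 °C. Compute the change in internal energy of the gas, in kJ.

ΔU ≈ 18.9 kJ

Adiabatic: T₁V₁^(γ−1) = T₂V₂^(γ−1) ⇒ T₂ = T₁ (V₁/V₂)^(γ−1).
T₁ = 200 °C = 473.1 K.
T₂ = 473.1 × 9.61^(0.3) = 932.9 K.
Q = 0, so ΔU = W_on_gas = nCᵥΔT with Cᵥ = R/(γ−1) = 27.71 J/(mol·K).
ΔU = 1.48 × 27.71 × (932.9 − 473.1) = 18860 J.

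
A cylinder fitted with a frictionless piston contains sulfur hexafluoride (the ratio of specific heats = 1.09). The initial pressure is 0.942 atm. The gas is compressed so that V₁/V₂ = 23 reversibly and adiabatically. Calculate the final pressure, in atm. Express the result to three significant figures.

Since PV^γ is constant along a reversible adiabat, P₂ = P₁ (V₁/V₂)^γ.
P₂ = 0.942 × 23^(1.09) = 28.73 atm.

P₂ ≈ 28.7 atm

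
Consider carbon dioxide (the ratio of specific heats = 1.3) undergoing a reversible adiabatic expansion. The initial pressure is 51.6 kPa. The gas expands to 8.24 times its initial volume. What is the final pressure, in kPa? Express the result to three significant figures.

Adiabatic: P₁V₁^γ = P₂V₂^γ ⇒ P₂ = P₁ (V₁/V₂)^γ.
P₂ = 51.6 × (1/8.24)^(1.3) = 3.326 kPa.

P₂ ≈ 3.33 kPa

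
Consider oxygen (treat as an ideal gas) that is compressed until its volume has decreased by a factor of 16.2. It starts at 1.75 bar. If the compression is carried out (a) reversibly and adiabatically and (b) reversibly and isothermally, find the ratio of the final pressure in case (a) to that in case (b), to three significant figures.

P_adiabatic / P_isothermal ≈ 3.05

For a diatomic ideal gas γ = 7/5.
Isothermal: P_b = P₁(V₁/V₂) = 1.75×16.2.
Adiabatic: P_a = P₁(V₁/V₂)^γ = 1.75×16.2^(7/5).
P_a/P_b = (V₁/V₂)^(γ−1) = 16.2^(2/5) = 3.047.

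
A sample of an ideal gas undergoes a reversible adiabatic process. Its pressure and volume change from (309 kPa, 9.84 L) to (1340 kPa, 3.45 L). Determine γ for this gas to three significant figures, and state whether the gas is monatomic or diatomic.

γ ≈ 1.40; diatomic

PV^γ = const ⇒ γ = ln(P₂/P₁) / ln(V₁/V₂).
γ = ln(1340/309) / ln(9.84/3.45) = 1.4.
γ ≈ 1.40 is close to 7/5, so the gas is diatomic.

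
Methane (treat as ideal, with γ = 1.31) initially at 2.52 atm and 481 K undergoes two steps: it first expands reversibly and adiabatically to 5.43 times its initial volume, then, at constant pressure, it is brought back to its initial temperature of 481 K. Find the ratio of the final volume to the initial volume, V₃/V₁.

Adiabatic step: V₂/V₁ = 5.43; T₂ = T₁·(1/5.43)^(0.31) = 284.7 K.
Isobaric step: V₃/V₂ = T₃/T₂ = 481/284.7.
V₃/V₁ = (V₂/V₁)(V₃/V₂) = 5.43 × (481/284.7) = 9.175.

V₃/V₁ ≈ 9.17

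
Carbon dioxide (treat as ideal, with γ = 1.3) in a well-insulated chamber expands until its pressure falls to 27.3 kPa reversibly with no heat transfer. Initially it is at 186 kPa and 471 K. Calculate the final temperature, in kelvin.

T₂ ≈ 302 K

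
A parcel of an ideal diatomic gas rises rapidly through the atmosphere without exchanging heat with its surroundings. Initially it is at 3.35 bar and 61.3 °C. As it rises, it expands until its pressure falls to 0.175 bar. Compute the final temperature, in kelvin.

Adiabatic: T₂/T₁ = (P₂/P₁)^((γ−1)/γ).
For a diatomic ideal gas γ = 7/5, so (γ−1)/γ = 2/7.
T₁ = 61.3 °C = 334.4 K.
T₂ = 334.4 × (0.175/3.35)^(2/7) = 143.9 K.

T₂ ≈ 144 K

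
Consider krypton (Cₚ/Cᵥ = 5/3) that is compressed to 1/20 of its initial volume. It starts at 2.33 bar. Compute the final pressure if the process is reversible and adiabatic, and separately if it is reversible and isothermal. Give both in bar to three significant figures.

Isothermal: P₂ = P₁(V₁/V₂) = 2.33×20 = 46.6 bar.
Adiabatic: P₂ = P₁(V₁/V₂)^γ = 2.33×20^(5/3) = 343.4 bar.

adiabatic: 343 bar; isothermal: 46.6 bar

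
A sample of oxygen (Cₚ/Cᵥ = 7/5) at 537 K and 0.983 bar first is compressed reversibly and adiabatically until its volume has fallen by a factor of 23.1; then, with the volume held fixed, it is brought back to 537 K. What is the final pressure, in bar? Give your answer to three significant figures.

Adiabatic step (PV^γ = const): P₂ = 0.983×23.1^(7/5) = 79.73 bar; T₂ = 537×23.1^(2/5) = 1885 K.
Isochoric: P₃ = P₂(T₃/T₂) = 79.73 × (537/1885) = 22.71 bar.

P₃ ≈ 22.7 bar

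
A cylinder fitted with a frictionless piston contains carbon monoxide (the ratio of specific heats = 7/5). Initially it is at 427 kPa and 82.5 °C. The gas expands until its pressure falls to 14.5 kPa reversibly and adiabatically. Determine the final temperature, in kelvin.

T₂ ≈ 135 K

Along an adiabat T P^((1−γ)/γ) is constant, so T₂ = T₁ (P₂/P₁)^((γ−1)/γ).
T₁ = 82.5 °C = 355.6 K.
T₂ = 355.6 × (14.5/427)^(2/7) = 135.3 K.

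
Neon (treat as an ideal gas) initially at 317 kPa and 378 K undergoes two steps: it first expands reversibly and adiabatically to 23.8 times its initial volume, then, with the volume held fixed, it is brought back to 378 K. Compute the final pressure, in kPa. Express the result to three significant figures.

P₃ ≈ 13.3 kPa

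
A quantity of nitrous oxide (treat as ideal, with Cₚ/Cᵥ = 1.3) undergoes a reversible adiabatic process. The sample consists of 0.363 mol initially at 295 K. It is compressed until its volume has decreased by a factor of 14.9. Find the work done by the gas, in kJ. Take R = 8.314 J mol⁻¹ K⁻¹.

Adiabatic: T₁V₁^(γ−1) = T₂V₂^(γ−1) ⇒ T₂ = T₁ (V₁/V₂)^(γ−1).
T₂ = 295 × 14.9^(0.3) = 663.4 K.
Q = 0, so ΔU = W_on_gas = nCᵥΔT with Cᵥ = R/(γ−1) = 27.71 J/(mol·K).
ΔU = 0.363 × 27.71 × (663.4 − 295) = 3706 J.
Work done by the gas = −ΔU = -3706 J.

W ≈ -3.71 kJ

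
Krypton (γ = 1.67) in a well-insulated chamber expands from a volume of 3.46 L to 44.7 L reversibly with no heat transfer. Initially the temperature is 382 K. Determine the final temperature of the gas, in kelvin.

T₂ ≈ 68.8 K

Adiabatic: T₁V₁^(γ−1) = T₂V₂^(γ−1) ⇒ T₂ = T₁ (V₁/V₂)^(γ−1).
T₂ = 382 × (3.46/44.7)^(0.67) = 68.79 K.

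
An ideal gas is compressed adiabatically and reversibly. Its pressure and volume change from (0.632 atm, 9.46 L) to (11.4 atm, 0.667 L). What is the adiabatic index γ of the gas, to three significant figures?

PV^γ = const ⇒ γ = ln(P₂/P₁) / ln(V₁/V₂).
γ = ln(11.4/0.632) / ln(9.46/0.667) = 1.091.

γ ≈ 1.09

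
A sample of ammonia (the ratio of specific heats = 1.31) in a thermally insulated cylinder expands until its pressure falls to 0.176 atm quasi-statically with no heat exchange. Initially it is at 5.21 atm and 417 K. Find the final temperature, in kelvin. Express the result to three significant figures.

T₂ ≈ 187 K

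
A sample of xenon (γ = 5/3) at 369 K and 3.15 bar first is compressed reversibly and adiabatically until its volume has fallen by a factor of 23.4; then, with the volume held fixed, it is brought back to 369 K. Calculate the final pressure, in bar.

Adiabatic step (PV^γ = const): P₂ = 3.15×23.4^(5/3) = 603 bar; T₂ = 369×23.4^(2/3) = 3019 K.
Isochoric: P₃ = P₂(T₃/T₂) = 603 × (369/3019) = 73.71 bar.

P₃ ≈ 73.7 bar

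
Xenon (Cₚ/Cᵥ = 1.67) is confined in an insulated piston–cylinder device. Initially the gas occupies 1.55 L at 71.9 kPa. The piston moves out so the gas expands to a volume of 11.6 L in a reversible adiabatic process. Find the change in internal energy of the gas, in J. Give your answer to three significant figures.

P₂ = P₁(V₁/V₂)^γ = 71.9×(1.55/11.6)^(1.67) = 2.494 kPa.
For a reversible adiabat, W_by_gas = (P₁V₁ − P₂V₂)/(γ−1).
W_by = (71900×0.00155 − 2494×0.0116) / (0.67) = 123.2 J.
Q = 0 ⇒ ΔU = −W_by = -123.2 J.

ΔU ≈ -123 J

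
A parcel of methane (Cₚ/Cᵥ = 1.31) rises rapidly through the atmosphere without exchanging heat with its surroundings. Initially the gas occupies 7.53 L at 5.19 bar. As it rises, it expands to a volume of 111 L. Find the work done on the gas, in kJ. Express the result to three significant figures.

P₂ = P₁(V₁/V₂)^γ = 5.19×(7.53/111)^(1.31) = 0.1529 bar.
For a reversible adiabat, W_by_gas = (P₁V₁ − P₂V₂)/(γ−1).
W_by = (519000×0.00753 − 15290×0.111) / (0.31) = 7132 J.
W_on_gas = −W_by = -7132 J.

W ≈ -7.13 kJ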